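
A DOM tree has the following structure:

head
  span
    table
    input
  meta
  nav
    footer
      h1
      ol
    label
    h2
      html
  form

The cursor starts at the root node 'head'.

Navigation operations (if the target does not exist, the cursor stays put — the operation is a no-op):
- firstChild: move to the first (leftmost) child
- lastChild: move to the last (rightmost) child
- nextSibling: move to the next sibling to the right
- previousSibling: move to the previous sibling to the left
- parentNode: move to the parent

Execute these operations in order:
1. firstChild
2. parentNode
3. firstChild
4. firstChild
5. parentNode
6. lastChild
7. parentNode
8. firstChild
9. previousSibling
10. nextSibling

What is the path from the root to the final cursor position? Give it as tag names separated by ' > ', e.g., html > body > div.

Answer: head > span > input

Derivation:
After 1 (firstChild): span
After 2 (parentNode): head
After 3 (firstChild): span
After 4 (firstChild): table
After 5 (parentNode): span
After 6 (lastChild): input
After 7 (parentNode): span
After 8 (firstChild): table
After 9 (previousSibling): table (no-op, stayed)
After 10 (nextSibling): input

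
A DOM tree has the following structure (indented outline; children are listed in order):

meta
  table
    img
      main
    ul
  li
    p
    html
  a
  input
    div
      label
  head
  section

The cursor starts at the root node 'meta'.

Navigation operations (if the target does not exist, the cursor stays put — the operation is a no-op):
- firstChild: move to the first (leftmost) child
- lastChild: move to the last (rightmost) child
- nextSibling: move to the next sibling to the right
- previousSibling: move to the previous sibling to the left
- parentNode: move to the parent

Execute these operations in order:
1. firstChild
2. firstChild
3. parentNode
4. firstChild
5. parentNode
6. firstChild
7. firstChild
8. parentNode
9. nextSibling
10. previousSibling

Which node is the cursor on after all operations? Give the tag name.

Answer: img

Derivation:
After 1 (firstChild): table
After 2 (firstChild): img
After 3 (parentNode): table
After 4 (firstChild): img
After 5 (parentNode): table
After 6 (firstChild): img
After 7 (firstChild): main
After 8 (parentNode): img
After 9 (nextSibling): ul
After 10 (previousSibling): img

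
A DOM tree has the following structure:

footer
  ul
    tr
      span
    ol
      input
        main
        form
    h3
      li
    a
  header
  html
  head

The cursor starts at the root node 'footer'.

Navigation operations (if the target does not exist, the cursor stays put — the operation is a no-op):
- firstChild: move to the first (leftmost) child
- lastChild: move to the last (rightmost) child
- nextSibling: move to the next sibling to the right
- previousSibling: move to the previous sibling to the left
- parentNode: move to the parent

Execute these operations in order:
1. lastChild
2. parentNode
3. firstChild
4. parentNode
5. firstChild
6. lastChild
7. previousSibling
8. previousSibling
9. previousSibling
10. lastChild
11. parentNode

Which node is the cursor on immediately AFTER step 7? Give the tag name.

After 1 (lastChild): head
After 2 (parentNode): footer
After 3 (firstChild): ul
After 4 (parentNode): footer
After 5 (firstChild): ul
After 6 (lastChild): a
After 7 (previousSibling): h3

Answer: h3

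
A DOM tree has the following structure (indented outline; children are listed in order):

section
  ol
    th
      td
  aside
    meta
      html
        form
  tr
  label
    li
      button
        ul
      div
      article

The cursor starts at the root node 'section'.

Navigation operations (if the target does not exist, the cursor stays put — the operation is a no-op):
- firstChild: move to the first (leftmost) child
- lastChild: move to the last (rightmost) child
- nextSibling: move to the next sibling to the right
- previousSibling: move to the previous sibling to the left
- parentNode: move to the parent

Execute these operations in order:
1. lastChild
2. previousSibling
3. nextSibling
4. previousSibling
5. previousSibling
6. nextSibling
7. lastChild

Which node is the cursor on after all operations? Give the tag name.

Answer: tr

Derivation:
After 1 (lastChild): label
After 2 (previousSibling): tr
After 3 (nextSibling): label
After 4 (previousSibling): tr
After 5 (previousSibling): aside
After 6 (nextSibling): tr
After 7 (lastChild): tr (no-op, stayed)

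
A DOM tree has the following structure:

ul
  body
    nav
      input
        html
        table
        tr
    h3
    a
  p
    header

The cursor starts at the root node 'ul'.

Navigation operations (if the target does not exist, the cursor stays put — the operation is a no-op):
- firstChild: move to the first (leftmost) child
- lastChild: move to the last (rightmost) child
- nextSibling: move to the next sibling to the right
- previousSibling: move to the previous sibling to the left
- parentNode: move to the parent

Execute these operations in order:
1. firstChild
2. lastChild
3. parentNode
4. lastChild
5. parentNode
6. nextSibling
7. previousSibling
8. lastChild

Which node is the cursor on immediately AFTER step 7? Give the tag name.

Answer: body

Derivation:
After 1 (firstChild): body
After 2 (lastChild): a
After 3 (parentNode): body
After 4 (lastChild): a
After 5 (parentNode): body
After 6 (nextSibling): p
After 7 (previousSibling): body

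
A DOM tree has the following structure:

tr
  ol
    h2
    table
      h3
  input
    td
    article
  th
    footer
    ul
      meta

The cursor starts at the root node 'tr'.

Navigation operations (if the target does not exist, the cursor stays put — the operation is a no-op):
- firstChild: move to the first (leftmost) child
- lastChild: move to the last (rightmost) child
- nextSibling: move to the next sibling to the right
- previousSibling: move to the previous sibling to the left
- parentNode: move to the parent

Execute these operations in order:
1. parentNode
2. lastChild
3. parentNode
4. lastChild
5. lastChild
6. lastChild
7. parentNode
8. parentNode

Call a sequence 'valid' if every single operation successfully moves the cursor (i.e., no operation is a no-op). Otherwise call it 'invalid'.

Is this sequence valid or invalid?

After 1 (parentNode): tr (no-op, stayed)
After 2 (lastChild): th
After 3 (parentNode): tr
After 4 (lastChild): th
After 5 (lastChild): ul
After 6 (lastChild): meta
After 7 (parentNode): ul
After 8 (parentNode): th

Answer: invalid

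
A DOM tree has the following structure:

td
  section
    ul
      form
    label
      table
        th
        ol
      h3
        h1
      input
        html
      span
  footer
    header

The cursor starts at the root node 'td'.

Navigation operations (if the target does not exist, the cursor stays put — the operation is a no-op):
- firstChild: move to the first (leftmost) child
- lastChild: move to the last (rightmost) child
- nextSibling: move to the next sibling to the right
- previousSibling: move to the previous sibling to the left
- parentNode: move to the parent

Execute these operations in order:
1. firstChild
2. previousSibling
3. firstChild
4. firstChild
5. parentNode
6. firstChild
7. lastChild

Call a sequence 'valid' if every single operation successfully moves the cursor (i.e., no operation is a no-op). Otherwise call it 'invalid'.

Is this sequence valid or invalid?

After 1 (firstChild): section
After 2 (previousSibling): section (no-op, stayed)
After 3 (firstChild): ul
After 4 (firstChild): form
After 5 (parentNode): ul
After 6 (firstChild): form
After 7 (lastChild): form (no-op, stayed)

Answer: invalid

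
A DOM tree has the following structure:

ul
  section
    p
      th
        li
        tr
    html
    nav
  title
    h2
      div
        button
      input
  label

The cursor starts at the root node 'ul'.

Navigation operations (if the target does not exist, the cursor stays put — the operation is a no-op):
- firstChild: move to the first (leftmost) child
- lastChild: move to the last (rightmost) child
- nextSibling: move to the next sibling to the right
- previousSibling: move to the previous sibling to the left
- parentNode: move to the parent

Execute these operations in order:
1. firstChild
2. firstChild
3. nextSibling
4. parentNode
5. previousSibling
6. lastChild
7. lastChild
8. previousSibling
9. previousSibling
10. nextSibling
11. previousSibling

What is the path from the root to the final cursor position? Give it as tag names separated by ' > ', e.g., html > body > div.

Answer: ul > section > p

Derivation:
After 1 (firstChild): section
After 2 (firstChild): p
After 3 (nextSibling): html
After 4 (parentNode): section
After 5 (previousSibling): section (no-op, stayed)
After 6 (lastChild): nav
After 7 (lastChild): nav (no-op, stayed)
After 8 (previousSibling): html
After 9 (previousSibling): p
After 10 (nextSibling): html
After 11 (previousSibling): p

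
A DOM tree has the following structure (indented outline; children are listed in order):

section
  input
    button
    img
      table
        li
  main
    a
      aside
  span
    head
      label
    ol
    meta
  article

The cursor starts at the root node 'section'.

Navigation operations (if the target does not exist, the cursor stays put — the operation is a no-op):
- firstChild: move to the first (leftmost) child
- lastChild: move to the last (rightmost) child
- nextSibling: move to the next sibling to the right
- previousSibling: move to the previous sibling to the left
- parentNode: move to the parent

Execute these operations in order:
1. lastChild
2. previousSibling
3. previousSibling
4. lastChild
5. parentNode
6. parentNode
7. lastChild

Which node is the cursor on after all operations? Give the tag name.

Answer: article

Derivation:
After 1 (lastChild): article
After 2 (previousSibling): span
After 3 (previousSibling): main
After 4 (lastChild): a
After 5 (parentNode): main
After 6 (parentNode): section
After 7 (lastChild): article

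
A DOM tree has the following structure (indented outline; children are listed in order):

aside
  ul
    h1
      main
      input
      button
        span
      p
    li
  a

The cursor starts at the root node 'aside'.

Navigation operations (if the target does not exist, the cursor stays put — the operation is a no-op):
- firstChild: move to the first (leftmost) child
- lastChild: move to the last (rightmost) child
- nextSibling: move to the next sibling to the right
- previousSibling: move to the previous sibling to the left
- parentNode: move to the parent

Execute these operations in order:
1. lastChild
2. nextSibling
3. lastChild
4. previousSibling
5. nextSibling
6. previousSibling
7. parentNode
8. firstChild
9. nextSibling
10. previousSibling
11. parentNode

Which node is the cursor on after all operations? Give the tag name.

Answer: aside

Derivation:
After 1 (lastChild): a
After 2 (nextSibling): a (no-op, stayed)
After 3 (lastChild): a (no-op, stayed)
After 4 (previousSibling): ul
After 5 (nextSibling): a
After 6 (previousSibling): ul
After 7 (parentNode): aside
After 8 (firstChild): ul
After 9 (nextSibling): a
After 10 (previousSibling): ul
After 11 (parentNode): aside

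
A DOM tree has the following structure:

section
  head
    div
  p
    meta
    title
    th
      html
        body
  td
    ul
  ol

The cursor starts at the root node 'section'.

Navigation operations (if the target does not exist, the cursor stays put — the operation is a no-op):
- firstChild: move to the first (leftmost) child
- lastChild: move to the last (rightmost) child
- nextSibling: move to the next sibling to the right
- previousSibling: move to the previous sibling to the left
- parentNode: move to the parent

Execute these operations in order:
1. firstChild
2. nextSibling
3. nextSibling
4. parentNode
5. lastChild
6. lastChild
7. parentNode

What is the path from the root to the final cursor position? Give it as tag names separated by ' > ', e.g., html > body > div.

After 1 (firstChild): head
After 2 (nextSibling): p
After 3 (nextSibling): td
After 4 (parentNode): section
After 5 (lastChild): ol
After 6 (lastChild): ol (no-op, stayed)
After 7 (parentNode): section

Answer: section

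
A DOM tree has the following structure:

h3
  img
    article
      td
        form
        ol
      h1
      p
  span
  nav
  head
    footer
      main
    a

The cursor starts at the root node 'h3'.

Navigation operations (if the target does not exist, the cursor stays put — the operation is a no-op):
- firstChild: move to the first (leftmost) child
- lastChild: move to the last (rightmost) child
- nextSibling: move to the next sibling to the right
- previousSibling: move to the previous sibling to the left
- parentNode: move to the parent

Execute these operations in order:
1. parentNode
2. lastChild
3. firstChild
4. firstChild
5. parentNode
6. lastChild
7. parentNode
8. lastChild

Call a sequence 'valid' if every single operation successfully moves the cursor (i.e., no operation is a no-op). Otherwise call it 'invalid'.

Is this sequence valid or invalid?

After 1 (parentNode): h3 (no-op, stayed)
After 2 (lastChild): head
After 3 (firstChild): footer
After 4 (firstChild): main
After 5 (parentNode): footer
After 6 (lastChild): main
After 7 (parentNode): footer
After 8 (lastChild): main

Answer: invalid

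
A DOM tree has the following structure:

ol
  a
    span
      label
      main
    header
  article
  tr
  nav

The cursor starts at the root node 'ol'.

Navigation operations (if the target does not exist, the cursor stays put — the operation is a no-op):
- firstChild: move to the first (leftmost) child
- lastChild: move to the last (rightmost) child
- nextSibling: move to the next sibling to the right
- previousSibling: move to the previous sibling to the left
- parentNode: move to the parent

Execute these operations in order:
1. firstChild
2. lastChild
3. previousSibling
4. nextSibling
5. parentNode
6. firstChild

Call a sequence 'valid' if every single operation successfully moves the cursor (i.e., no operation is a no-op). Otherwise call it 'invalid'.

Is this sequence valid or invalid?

Answer: valid

Derivation:
After 1 (firstChild): a
After 2 (lastChild): header
After 3 (previousSibling): span
After 4 (nextSibling): header
After 5 (parentNode): a
After 6 (firstChild): span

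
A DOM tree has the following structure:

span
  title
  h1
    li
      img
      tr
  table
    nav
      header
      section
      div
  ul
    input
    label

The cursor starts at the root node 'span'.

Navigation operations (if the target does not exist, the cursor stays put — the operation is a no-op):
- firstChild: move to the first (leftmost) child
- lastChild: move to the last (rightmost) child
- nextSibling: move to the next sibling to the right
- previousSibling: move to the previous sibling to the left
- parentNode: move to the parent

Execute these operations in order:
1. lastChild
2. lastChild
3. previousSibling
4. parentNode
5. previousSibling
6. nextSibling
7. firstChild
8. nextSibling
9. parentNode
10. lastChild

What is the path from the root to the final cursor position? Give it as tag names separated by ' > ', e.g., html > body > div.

Answer: span > ul > label

Derivation:
After 1 (lastChild): ul
After 2 (lastChild): label
After 3 (previousSibling): input
After 4 (parentNode): ul
After 5 (previousSibling): table
After 6 (nextSibling): ul
After 7 (firstChild): input
After 8 (nextSibling): label
After 9 (parentNode): ul
After 10 (lastChild): label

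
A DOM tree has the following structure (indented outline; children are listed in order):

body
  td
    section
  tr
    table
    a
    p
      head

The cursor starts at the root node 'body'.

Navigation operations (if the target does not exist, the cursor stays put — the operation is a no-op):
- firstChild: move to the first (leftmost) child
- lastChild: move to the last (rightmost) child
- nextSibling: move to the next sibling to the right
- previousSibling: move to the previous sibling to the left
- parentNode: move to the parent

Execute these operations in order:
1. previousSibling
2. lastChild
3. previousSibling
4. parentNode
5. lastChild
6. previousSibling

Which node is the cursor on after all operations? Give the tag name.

Answer: td

Derivation:
After 1 (previousSibling): body (no-op, stayed)
After 2 (lastChild): tr
After 3 (previousSibling): td
After 4 (parentNode): body
After 5 (lastChild): tr
After 6 (previousSibling): td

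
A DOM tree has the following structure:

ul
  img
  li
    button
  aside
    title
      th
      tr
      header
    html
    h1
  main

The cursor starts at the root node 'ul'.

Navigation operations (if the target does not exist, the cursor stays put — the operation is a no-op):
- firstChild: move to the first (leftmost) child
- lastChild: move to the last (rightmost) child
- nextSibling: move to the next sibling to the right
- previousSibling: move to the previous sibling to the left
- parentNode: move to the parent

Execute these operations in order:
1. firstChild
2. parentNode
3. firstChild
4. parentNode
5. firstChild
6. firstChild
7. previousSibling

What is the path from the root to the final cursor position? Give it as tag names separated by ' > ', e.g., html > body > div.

Answer: ul > img

Derivation:
After 1 (firstChild): img
After 2 (parentNode): ul
After 3 (firstChild): img
After 4 (parentNode): ul
After 5 (firstChild): img
After 6 (firstChild): img (no-op, stayed)
After 7 (previousSibling): img (no-op, stayed)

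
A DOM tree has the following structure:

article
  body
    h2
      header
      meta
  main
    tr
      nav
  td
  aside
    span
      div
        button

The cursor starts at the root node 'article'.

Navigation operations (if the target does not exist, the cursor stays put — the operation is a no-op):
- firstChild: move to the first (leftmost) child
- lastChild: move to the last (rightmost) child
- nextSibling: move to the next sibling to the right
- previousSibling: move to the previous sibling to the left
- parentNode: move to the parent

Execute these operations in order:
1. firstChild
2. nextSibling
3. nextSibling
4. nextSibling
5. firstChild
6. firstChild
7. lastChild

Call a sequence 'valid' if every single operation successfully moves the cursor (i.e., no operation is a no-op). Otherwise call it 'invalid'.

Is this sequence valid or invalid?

After 1 (firstChild): body
After 2 (nextSibling): main
After 3 (nextSibling): td
After 4 (nextSibling): aside
After 5 (firstChild): span
After 6 (firstChild): div
After 7 (lastChild): button

Answer: valid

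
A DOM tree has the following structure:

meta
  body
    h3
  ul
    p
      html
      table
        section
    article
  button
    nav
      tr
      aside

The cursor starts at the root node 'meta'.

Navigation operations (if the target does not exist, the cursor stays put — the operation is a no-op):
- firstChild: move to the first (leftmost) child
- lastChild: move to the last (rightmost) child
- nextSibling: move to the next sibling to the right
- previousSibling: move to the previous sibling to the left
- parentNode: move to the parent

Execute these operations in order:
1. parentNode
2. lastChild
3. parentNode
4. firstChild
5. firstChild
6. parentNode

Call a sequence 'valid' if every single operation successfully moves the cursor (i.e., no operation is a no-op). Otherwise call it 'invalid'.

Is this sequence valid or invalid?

Answer: invalid

Derivation:
After 1 (parentNode): meta (no-op, stayed)
After 2 (lastChild): button
After 3 (parentNode): meta
After 4 (firstChild): body
After 5 (firstChild): h3
After 6 (parentNode): body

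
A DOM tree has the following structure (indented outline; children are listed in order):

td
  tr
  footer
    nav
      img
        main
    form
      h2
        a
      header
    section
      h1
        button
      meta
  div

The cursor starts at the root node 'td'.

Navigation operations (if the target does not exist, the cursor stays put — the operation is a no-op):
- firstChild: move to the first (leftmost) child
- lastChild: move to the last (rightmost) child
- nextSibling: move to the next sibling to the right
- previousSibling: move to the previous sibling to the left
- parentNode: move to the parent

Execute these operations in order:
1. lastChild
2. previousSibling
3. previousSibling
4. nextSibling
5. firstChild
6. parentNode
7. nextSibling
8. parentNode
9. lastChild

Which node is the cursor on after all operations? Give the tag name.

After 1 (lastChild): div
After 2 (previousSibling): footer
After 3 (previousSibling): tr
After 4 (nextSibling): footer
After 5 (firstChild): nav
After 6 (parentNode): footer
After 7 (nextSibling): div
After 8 (parentNode): td
After 9 (lastChild): div

Answer: div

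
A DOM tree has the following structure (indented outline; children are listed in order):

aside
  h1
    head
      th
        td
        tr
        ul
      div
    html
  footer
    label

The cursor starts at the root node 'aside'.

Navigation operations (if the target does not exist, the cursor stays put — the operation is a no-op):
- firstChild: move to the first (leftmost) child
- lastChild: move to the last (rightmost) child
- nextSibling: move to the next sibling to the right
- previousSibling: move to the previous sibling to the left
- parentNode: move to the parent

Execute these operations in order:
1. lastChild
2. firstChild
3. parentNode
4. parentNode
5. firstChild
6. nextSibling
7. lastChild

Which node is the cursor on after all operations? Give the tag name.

Answer: label

Derivation:
After 1 (lastChild): footer
After 2 (firstChild): label
After 3 (parentNode): footer
After 4 (parentNode): aside
After 5 (firstChild): h1
After 6 (nextSibling): footer
After 7 (lastChild): label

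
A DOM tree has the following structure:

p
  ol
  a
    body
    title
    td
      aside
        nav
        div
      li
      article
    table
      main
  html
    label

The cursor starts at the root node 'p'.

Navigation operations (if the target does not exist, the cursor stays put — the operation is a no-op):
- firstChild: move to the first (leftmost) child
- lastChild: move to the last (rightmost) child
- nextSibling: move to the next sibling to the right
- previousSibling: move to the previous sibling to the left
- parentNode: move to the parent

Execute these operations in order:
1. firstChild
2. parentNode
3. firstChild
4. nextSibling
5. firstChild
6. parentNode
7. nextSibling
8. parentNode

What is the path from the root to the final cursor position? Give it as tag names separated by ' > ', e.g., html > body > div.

After 1 (firstChild): ol
After 2 (parentNode): p
After 3 (firstChild): ol
After 4 (nextSibling): a
After 5 (firstChild): body
After 6 (parentNode): a
After 7 (nextSibling): html
After 8 (parentNode): p

Answer: p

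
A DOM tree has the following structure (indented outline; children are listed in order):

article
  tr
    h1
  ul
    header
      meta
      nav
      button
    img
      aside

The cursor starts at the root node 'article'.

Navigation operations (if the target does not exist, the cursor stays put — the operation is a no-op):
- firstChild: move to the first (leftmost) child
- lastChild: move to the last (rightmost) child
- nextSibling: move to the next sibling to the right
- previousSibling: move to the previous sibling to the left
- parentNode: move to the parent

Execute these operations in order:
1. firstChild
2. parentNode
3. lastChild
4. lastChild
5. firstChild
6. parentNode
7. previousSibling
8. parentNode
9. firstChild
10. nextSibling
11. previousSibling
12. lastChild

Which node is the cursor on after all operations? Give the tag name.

Answer: button

Derivation:
After 1 (firstChild): tr
After 2 (parentNode): article
After 3 (lastChild): ul
After 4 (lastChild): img
After 5 (firstChild): aside
After 6 (parentNode): img
After 7 (previousSibling): header
After 8 (parentNode): ul
After 9 (firstChild): header
After 10 (nextSibling): img
After 11 (previousSibling): header
After 12 (lastChild): button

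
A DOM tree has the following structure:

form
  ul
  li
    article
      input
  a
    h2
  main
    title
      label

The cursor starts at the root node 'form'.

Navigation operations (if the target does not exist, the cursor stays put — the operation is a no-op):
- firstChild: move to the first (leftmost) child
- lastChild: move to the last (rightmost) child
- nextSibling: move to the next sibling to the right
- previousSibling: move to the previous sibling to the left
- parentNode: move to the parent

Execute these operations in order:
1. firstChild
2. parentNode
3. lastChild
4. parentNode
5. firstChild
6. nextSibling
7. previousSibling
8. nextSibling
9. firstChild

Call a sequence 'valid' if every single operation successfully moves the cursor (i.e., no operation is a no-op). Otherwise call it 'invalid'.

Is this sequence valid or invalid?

Answer: valid

Derivation:
After 1 (firstChild): ul
After 2 (parentNode): form
After 3 (lastChild): main
After 4 (parentNode): form
After 5 (firstChild): ul
After 6 (nextSibling): li
After 7 (previousSibling): ul
After 8 (nextSibling): li
After 9 (firstChild): article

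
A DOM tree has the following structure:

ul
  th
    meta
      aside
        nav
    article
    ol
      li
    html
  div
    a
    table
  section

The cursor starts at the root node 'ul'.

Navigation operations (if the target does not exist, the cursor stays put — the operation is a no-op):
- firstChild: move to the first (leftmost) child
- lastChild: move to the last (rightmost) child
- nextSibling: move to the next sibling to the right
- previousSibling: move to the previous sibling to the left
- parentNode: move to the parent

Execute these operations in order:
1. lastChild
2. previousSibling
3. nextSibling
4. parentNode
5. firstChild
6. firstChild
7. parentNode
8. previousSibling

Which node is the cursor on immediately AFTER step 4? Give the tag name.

After 1 (lastChild): section
After 2 (previousSibling): div
After 3 (nextSibling): section
After 4 (parentNode): ul

Answer: ul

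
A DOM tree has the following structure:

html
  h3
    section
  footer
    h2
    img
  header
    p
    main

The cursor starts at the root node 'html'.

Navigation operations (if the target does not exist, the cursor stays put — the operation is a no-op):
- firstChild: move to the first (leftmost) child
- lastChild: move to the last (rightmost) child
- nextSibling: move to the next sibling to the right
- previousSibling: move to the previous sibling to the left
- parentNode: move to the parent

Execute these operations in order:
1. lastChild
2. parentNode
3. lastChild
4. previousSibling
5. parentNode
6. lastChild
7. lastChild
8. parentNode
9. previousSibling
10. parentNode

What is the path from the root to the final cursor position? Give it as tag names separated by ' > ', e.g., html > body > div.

Answer: html

Derivation:
After 1 (lastChild): header
After 2 (parentNode): html
After 3 (lastChild): header
After 4 (previousSibling): footer
After 5 (parentNode): html
After 6 (lastChild): header
After 7 (lastChild): main
After 8 (parentNode): header
After 9 (previousSibling): footer
After 10 (parentNode): html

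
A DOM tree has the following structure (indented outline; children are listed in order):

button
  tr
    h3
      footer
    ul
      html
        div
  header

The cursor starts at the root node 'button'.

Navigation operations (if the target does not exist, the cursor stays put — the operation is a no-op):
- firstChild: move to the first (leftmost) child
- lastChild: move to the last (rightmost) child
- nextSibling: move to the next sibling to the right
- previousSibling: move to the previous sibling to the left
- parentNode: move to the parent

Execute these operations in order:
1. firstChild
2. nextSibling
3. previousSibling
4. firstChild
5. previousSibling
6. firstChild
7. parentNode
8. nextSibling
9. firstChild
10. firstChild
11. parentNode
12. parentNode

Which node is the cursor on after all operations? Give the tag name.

After 1 (firstChild): tr
After 2 (nextSibling): header
After 3 (previousSibling): tr
After 4 (firstChild): h3
After 5 (previousSibling): h3 (no-op, stayed)
After 6 (firstChild): footer
After 7 (parentNode): h3
After 8 (nextSibling): ul
After 9 (firstChild): html
After 10 (firstChild): div
After 11 (parentNode): html
After 12 (parentNode): ul

Answer: ul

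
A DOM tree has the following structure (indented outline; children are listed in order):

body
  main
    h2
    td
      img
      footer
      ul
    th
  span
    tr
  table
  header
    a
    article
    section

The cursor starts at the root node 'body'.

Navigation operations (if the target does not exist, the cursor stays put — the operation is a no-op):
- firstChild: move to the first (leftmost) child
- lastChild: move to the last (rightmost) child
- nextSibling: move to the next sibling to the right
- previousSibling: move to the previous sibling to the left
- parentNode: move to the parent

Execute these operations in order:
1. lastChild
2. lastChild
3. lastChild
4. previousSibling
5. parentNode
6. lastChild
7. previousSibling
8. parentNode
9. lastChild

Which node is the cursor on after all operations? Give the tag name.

After 1 (lastChild): header
After 2 (lastChild): section
After 3 (lastChild): section (no-op, stayed)
After 4 (previousSibling): article
After 5 (parentNode): header
After 6 (lastChild): section
After 7 (previousSibling): article
After 8 (parentNode): header
After 9 (lastChild): section

Answer: section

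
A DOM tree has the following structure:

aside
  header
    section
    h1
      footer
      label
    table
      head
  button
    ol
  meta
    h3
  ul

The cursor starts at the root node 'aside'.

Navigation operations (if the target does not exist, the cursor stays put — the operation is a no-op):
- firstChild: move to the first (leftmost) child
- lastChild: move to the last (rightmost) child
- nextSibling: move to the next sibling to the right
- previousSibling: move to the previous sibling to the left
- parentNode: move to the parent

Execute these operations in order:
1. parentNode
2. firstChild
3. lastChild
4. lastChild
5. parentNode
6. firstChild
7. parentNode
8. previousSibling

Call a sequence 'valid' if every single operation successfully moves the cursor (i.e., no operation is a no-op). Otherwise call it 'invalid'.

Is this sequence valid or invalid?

After 1 (parentNode): aside (no-op, stayed)
After 2 (firstChild): header
After 3 (lastChild): table
After 4 (lastChild): head
After 5 (parentNode): table
After 6 (firstChild): head
After 7 (parentNode): table
After 8 (previousSibling): h1

Answer: invalid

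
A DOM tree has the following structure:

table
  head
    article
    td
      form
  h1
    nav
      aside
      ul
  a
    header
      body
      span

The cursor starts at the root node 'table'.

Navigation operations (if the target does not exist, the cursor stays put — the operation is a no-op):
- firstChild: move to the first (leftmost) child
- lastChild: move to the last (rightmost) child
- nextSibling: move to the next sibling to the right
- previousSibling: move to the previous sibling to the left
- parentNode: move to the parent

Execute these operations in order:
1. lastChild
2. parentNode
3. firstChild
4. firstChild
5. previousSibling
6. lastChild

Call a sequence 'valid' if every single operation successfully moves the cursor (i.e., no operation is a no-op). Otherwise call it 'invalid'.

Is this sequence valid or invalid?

Answer: invalid

Derivation:
After 1 (lastChild): a
After 2 (parentNode): table
After 3 (firstChild): head
After 4 (firstChild): article
After 5 (previousSibling): article (no-op, stayed)
After 6 (lastChild): article (no-op, stayed)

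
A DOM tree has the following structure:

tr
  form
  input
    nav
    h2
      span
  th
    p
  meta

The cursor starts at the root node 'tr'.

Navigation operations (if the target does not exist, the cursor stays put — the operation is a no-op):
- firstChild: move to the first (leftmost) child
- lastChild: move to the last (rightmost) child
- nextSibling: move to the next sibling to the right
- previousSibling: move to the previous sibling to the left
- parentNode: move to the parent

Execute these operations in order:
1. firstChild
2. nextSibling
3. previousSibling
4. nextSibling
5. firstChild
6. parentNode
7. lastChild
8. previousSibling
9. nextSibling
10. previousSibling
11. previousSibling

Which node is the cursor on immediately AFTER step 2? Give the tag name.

After 1 (firstChild): form
After 2 (nextSibling): input

Answer: input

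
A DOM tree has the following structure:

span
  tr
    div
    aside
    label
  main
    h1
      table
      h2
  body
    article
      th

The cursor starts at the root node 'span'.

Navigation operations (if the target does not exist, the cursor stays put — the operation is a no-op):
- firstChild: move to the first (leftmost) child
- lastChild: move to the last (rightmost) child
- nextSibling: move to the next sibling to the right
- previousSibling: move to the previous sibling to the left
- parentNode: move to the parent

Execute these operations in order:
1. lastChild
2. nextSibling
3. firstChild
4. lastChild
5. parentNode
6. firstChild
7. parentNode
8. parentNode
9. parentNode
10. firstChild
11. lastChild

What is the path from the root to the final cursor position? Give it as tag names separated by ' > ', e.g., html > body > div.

Answer: span > tr > label

Derivation:
After 1 (lastChild): body
After 2 (nextSibling): body (no-op, stayed)
After 3 (firstChild): article
After 4 (lastChild): th
After 5 (parentNode): article
After 6 (firstChild): th
After 7 (parentNode): article
After 8 (parentNode): body
After 9 (parentNode): span
After 10 (firstChild): tr
After 11 (lastChild): label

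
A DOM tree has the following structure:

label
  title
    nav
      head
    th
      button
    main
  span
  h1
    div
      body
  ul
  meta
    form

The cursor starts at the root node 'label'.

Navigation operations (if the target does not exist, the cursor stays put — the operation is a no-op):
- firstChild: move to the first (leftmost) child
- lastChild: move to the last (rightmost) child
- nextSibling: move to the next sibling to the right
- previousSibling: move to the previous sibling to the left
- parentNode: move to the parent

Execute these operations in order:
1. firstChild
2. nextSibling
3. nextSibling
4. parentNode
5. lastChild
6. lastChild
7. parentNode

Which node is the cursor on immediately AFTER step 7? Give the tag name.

After 1 (firstChild): title
After 2 (nextSibling): span
After 3 (nextSibling): h1
After 4 (parentNode): label
After 5 (lastChild): meta
After 6 (lastChild): form
After 7 (parentNode): meta

Answer: meta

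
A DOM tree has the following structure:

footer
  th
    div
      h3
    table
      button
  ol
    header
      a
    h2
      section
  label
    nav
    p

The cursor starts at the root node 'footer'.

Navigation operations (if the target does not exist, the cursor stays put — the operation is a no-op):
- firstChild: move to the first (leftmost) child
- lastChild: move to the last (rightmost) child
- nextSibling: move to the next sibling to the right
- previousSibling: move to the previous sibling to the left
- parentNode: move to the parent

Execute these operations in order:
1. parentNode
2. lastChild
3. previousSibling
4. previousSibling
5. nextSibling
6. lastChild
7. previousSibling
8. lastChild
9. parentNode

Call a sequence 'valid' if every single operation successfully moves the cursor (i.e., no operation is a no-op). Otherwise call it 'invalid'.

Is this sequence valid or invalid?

After 1 (parentNode): footer (no-op, stayed)
After 2 (lastChild): label
After 3 (previousSibling): ol
After 4 (previousSibling): th
After 5 (nextSibling): ol
After 6 (lastChild): h2
After 7 (previousSibling): header
After 8 (lastChild): a
After 9 (parentNode): header

Answer: invalid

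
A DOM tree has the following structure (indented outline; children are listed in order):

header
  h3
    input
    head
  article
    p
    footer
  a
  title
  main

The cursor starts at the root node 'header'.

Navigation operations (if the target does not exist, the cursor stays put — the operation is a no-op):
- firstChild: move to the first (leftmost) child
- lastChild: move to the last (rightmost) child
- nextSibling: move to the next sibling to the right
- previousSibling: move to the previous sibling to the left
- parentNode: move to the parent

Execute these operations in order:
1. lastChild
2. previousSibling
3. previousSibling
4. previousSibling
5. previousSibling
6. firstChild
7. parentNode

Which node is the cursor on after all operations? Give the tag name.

After 1 (lastChild): main
After 2 (previousSibling): title
After 3 (previousSibling): a
After 4 (previousSibling): article
After 5 (previousSibling): h3
After 6 (firstChild): input
After 7 (parentNode): h3

Answer: h3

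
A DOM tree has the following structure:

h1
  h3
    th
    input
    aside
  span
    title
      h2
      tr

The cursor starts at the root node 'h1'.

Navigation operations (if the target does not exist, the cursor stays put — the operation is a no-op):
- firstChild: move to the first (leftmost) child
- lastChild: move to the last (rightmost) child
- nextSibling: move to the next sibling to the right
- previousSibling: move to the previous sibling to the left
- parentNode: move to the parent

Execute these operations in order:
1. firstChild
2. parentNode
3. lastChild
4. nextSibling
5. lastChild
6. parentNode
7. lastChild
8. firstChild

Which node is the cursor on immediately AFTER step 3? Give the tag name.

After 1 (firstChild): h3
After 2 (parentNode): h1
After 3 (lastChild): span

Answer: span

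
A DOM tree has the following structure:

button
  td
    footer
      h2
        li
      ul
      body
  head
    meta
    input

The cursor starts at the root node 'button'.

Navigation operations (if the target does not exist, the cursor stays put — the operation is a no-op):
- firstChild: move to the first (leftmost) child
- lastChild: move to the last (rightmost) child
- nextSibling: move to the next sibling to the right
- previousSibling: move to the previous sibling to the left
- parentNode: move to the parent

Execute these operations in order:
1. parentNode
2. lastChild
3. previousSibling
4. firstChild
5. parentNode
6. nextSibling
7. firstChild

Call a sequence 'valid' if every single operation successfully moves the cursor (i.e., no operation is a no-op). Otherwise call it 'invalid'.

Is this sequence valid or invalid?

Answer: invalid

Derivation:
After 1 (parentNode): button (no-op, stayed)
After 2 (lastChild): head
After 3 (previousSibling): td
After 4 (firstChild): footer
After 5 (parentNode): td
After 6 (nextSibling): head
After 7 (firstChild): meta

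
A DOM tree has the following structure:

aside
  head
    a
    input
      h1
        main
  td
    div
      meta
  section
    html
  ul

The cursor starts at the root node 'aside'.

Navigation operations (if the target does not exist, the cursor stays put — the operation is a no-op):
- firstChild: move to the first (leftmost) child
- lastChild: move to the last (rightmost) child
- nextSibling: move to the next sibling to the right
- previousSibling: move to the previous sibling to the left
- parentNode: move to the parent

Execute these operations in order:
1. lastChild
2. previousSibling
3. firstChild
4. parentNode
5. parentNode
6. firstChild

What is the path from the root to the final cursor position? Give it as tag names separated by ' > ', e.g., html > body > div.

Answer: aside > head

Derivation:
After 1 (lastChild): ul
After 2 (previousSibling): section
After 3 (firstChild): html
After 4 (parentNode): section
After 5 (parentNode): aside
After 6 (firstChild): head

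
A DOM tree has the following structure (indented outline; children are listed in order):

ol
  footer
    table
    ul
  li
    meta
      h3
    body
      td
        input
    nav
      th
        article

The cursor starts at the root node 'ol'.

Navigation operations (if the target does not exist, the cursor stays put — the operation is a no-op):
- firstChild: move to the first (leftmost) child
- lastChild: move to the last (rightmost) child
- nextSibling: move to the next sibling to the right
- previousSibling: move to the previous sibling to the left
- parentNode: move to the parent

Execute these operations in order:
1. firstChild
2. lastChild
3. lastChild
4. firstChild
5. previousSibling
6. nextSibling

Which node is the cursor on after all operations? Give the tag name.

Answer: ul

Derivation:
After 1 (firstChild): footer
After 2 (lastChild): ul
After 3 (lastChild): ul (no-op, stayed)
After 4 (firstChild): ul (no-op, stayed)
After 5 (previousSibling): table
After 6 (nextSibling): ul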